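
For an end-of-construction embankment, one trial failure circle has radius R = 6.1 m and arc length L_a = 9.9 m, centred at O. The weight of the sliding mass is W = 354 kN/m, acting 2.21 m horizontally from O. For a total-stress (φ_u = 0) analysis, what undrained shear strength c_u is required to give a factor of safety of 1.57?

FS = c_u·L_a·R / (W·d), so c_u = FS·W·d / (L_a·R).
c_u = 1.57·354·2.21 / (9.90·6.1) = 1228.3 / 60.39 = 20.34 kPa

c_u = 20.3 kPa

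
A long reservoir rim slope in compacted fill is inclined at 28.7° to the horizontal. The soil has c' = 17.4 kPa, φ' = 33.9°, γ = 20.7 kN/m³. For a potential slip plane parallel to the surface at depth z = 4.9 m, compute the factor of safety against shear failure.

FS = 1.63

For an infinite slope with a slip plane parallel to the surface (no pore pressure): FS = [c' + γz cos²β tanφ'] / [γz sinβ cosβ].
γz = 20.7·4.9 = 101.43 kN/m²
Numerator = 17.4 + 101.43·cos²28.7°·tan33.9° = 17.4 + 101.43·0.7694·0.6720 = 69.840 kPa
Denominator = 101.43·sin28.7°·cos28.7° = 101.43·0.4802·0.8771 = 42.725 kPa
FS = 69.840 / 42.725 = 1.635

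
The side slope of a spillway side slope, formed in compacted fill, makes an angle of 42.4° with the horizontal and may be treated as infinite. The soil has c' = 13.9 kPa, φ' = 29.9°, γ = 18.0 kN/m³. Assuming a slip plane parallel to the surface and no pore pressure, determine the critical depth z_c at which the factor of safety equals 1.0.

Setting FS = 1.00 in FS = [c' + γz cos²β tanφ'] / [γz sinβ cosβ] and solving for z:
z = c' / [γ cosβ (FS·sinβ − cosβ·tanφ')]
  = 13.9 / [18.0·cos42.4°·(1.00·sin42.4° − cos42.4°·tan29.9°)]
  = 13.9 / [18.0·0.7385·(1.00·0.6743 − 0.7385·0.5750)]
  = 13.9 / 3.3187 = 4.188 m

z_c = 4.19 m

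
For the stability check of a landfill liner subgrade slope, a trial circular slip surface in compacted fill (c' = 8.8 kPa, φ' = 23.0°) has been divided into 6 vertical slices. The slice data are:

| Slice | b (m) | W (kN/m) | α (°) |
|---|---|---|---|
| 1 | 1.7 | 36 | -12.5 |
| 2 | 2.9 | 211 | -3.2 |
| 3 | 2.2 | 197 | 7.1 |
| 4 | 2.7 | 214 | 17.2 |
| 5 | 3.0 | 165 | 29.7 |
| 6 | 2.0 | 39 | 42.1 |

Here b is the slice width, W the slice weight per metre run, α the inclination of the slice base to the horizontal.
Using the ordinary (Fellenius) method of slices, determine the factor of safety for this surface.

Ordinary method of slices: FS = Σ[c'·Δl_i + (W_i cosα_i)·tanφ'] / Σ W_i sinα_i, with Δl_i = b_i / cosα_i.
Slice 1: Δl = 1.7/cos(-12.5°) = 1.741 m; N'_1 = 36·cos(-12.5°) = 35.1; c'Δl = 15.32; W sinα = -7.8
Slice 2: Δl = 2.9/cos(-3.2°) = 2.905 m; N'_2 = 211·cos(-3.2°) = 210.7; c'Δl = 25.56; W sinα = -11.8
Slice 3: Δl = 2.2/cos7.1° = 2.217 m; N'_3 = 197·cos7.1° = 195.5; c'Δl = 19.51; W sinα = 24.3
Slice 4: Δl = 2.7/cos17.2° = 2.826 m; N'_4 = 214·cos17.2° = 204.4; c'Δl = 24.87; W sinα = 63.3
Slice 5: Δl = 3.0/cos29.7° = 3.454 m; N'_5 = 165·cos29.7° = 143.3; c'Δl = 30.39; W sinα = 81.8
Slice 6: Δl = 2.0/cos42.1° = 2.696 m; N'_6 = 39·cos42.1° = 28.9; c'Δl = 23.72; W sinα = 26.1
Σc'Δl = 139.4 kN/m; ΣN' = 818.0 kN/m; ΣW sinα = 176.0 kN/m
Resisting = 139.4 + 818.0·tan23.0° = 139.4 + 347.2 = 486.6 kN/m
FS = 486.6 / 176.0 = 2.765

FS = 2.77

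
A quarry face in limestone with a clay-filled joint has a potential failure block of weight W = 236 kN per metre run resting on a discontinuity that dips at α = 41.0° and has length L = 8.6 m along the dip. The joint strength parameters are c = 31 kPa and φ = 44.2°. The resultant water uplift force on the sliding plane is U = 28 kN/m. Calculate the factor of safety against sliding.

Resolving the block weight along and normal to the plane and applying the Mohr–Coulomb strength on the joint:
N' = W cosα − U = 236·cos41.0° − 28 = 150.1 kN/m
Driving force T = W sinα = 236·sin41.0° = 154.8 kN/m
Resisting force R = c·L + N'·tanφ = 31·8.6 + 150.1·tan44.2° = 266.6 + 146.0 = 412.6 kN/m
FS = R / T = 412.6 / 154.8 = 2.665

FS = 2.66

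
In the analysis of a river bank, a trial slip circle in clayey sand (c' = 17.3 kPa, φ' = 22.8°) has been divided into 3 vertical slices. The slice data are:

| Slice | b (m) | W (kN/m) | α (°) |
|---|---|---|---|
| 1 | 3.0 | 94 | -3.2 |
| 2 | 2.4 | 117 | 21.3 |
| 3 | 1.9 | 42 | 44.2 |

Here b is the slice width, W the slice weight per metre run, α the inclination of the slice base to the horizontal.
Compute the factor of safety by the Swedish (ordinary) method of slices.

Ordinary method of slices: FS = Σ[c'·Δl_i + (W_i cosα_i)·tanφ'] / Σ W_i sinα_i, with Δl_i = b_i / cosα_i.
Slice 1: Δl = 3.0/cos(-3.2°) = 3.005 m; N'_1 = 94·cos(-3.2°) = 93.9; c'Δl = 51.98; W sinα = -5.2
Slice 2: Δl = 2.4/cos21.3° = 2.576 m; N'_2 = 117·cos21.3° = 109.0; c'Δl = 44.56; W sinα = 42.5
Slice 3: Δl = 1.9/cos44.2° = 2.650 m; N'_3 = 42·cos44.2° = 30.1; c'Δl = 45.85; W sinα = 29.3
Σc'Δl = 142.4 kN/m; ΣN' = 233.0 kN/m; ΣW sinα = 66.5 kN/m
Resisting = 142.4 + 233.0·tan22.8° = 142.4 + 97.9 = 240.3 kN/m
FS = 240.3 / 66.5 = 3.612

FS = 3.61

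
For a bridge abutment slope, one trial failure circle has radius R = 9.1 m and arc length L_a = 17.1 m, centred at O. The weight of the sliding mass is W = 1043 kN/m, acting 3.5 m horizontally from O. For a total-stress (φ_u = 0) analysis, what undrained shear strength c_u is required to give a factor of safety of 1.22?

c_u = 28.6 kPa

FS = c_u·L_a·R / (W·d), so c_u = FS·W·d / (L_a·R).
c_u = 1.22·1043·3.5 / (17.10·9.1) = 4453.6 / 155.61 = 28.62 kPa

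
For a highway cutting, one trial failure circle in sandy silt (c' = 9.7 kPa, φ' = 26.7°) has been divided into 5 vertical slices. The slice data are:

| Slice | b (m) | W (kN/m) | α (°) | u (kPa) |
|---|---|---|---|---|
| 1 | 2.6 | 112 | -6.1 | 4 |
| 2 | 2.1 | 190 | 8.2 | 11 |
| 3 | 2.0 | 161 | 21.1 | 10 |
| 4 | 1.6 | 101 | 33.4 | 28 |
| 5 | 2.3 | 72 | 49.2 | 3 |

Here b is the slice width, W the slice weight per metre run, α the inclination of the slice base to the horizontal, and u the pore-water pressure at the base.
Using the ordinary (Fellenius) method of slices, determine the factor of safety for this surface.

Ordinary method of slices: FS = Σ[c'·Δl_i + (W_i cosα_i − u_i·Δl_i)·tanφ'] / Σ W_i sinα_i, with Δl_i = b_i / cosα_i.
Slice 1: Δl = 2.6/cos(-6.1°) = 2.615 m; N'_1 = 112·cos(-6.1°) − 4·2.615 = 100.9; c'Δl = 25.36; W sinα = -11.9
Slice 2: Δl = 2.1/cos8.2° = 2.122 m; N'_2 = 190·cos8.2° − 11·2.122 = 164.7; c'Δl = 20.58; W sinα = 27.1
Slice 3: Δl = 2.0/cos21.1° = 2.144 m; N'_3 = 161·cos21.1° − 10·2.144 = 128.8; c'Δl = 20.79; W sinα = 58.0
Slice 4: Δl = 1.6/cos33.4° = 1.917 m; N'_4 = 101·cos33.4° − 28·1.917 = 30.7; c'Δl = 18.59; W sinα = 55.6
Slice 5: Δl = 2.3/cos49.2° = 3.520 m; N'_5 = 72·cos49.2° − 3·3.520 = 36.5; c'Δl = 34.14; W sinα = 54.5
Σc'Δl = 119.5 kN/m; ΣN' = 461.5 kN/m; ΣW sinα = 183.3 kN/m
Resisting = 119.5 + 461.5·tan26.7° = 119.5 + 232.1 = 351.6 kN/m
FS = 351.6 / 183.3 = 1.919

FS = 1.92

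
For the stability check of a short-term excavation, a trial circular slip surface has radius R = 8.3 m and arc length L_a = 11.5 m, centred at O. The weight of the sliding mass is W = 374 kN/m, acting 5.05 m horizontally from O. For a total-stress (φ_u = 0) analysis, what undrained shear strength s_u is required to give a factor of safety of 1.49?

s_u = 29.5 kPa

FS = s_u·L_a·R / (W·d), so s_u = FS·W·d / (L_a·R).
s_u = 1.49·374·5.05 / (11.50·8.3) = 2814.2 / 95.45 = 29.48 kPa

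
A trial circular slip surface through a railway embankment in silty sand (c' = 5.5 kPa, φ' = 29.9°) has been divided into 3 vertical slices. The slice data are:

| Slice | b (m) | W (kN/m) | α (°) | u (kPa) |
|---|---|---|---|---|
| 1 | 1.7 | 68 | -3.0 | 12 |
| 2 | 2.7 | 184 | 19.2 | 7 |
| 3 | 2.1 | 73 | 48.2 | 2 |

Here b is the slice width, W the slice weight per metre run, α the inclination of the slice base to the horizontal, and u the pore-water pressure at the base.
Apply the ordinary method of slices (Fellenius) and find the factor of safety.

FS = 1.64

Ordinary method of slices: FS = Σ[c'·Δl_i + (W_i cosα_i − u_i·Δl_i)·tanφ'] / Σ W_i sinα_i, with Δl_i = b_i / cosα_i.
Slice 1: Δl = 1.7/cos(-3.0°) = 1.702 m; N'_1 = 68·cos(-3.0°) − 12·1.702 = 47.5; c'Δl = 9.36; W sinα = -3.6
Slice 2: Δl = 2.7/cos19.2° = 2.859 m; N'_2 = 184·cos19.2° − 7·2.859 = 153.8; c'Δl = 15.72; W sinα = 60.5
Slice 3: Δl = 2.1/cos48.2° = 3.151 m; N'_3 = 73·cos48.2° − 2·3.151 = 42.4; c'Δl = 17.33; W sinα = 54.4
Σc'Δl = 42.4 kN/m; ΣN' = 243.6 kN/m; ΣW sinα = 111.4 kN/m
Resisting = 42.4 + 243.6·tan29.9° = 42.4 + 140.1 = 182.5 kN/m
FS = 182.5 / 111.4 = 1.639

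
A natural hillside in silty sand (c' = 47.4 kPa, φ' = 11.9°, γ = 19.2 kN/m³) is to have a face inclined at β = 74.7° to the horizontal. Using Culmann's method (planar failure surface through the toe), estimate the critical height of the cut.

H_c = 17.17 m

Culmann's analysis gives the critical failure plane at α_cr = (β + φ')/2 = (74.7 + 11.9)/2 = 43.3°, and the critical height
H_c = (4c'/γ) · sinβ cosφ' / [1 − cos(β − φ')]
    = (4·47.4/19.2) · sin74.7°·cos11.9° / [1 − cos(62.8°)]
    = 9.875 · 0.9646·0.9785 / [1 − 0.4571]
    = 9.875 · 0.9438 / 0.5429
    = 17.17 m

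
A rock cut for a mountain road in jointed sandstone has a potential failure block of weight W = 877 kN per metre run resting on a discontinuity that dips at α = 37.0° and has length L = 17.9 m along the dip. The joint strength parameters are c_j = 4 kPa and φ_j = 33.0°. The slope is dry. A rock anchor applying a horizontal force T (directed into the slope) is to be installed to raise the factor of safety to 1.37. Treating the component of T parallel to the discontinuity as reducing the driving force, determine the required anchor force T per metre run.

T = 132 kN/m

Resolving forces along and normal to the sliding plane, with the horizontal anchor force T adding T·sinα to the effective normal force and T·cosα acting up the plane against the driving force:
FS = [c_jL + (W cosα + T sinα) tanφ_j] / [W sinα − T cosα]
Without the anchor: N' = 700.4 kN/m, driving T_d = 527.8 kN/m, resisting R = 4·17.9 + 700.4·tan33.0° = 526.4 kN/m, FS = 1.00.
Setting FS = 1.37 and solving for T:
1.37·(527.8 − T cos37.0°) = 526.4 + T sin37.0°·tan33.0°
T·(sin37.0°·tan33.0° + 1.37·cos37.0°) = 1.37·527.8 − 526.4
T·(0.6018·0.6494 + 1.37·0.7986) = 723.1 − 526.4 = 196.6
T·1.4850 = 196.6
T = 132.4 kN/m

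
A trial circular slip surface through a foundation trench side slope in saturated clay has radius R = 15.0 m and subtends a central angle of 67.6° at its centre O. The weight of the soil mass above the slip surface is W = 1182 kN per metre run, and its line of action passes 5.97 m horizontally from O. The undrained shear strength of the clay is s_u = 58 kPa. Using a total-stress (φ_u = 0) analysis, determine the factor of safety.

Taking moments about the centre O, the resisting moment is provided by the undrained shear strength acting along the arc:
Arc length L_a = R·θ = 15.0·(67.6°·π/180) = 15.0·1.1798 = 17.70 m
M_R = s_u·L_a·R = 58·17.70·15.0 = 15396.9 kN·m/m
M_D = W·d = 1182·5.97 = 7056.5 kN·m/m
FS = M_R / M_D = 15396.9 / 7056.5 = 2.182

FS = 2.18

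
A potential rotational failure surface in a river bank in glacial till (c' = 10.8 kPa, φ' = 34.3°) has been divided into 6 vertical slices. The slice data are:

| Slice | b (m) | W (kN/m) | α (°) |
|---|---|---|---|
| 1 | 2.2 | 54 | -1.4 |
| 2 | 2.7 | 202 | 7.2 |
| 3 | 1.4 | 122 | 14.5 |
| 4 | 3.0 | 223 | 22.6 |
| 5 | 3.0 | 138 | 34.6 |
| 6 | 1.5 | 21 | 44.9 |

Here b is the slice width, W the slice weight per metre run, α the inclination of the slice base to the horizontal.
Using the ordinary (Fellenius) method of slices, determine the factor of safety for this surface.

Ordinary method of slices: FS = Σ[c'·Δl_i + (W_i cosα_i)·tanφ'] / Σ W_i sinα_i, with Δl_i = b_i / cosα_i.
Slice 1: Δl = 2.2/cos(-1.4°) = 2.201 m; N'_1 = 54·cos(-1.4°) = 54.0; c'Δl = 23.77; W sinα = -1.3
Slice 2: Δl = 2.7/cos7.2° = 2.721 m; N'_2 = 202·cos7.2° = 200.4; c'Δl = 29.39; W sinα = 25.3
Slice 3: Δl = 1.4/cos14.5° = 1.446 m; N'_3 = 122·cos14.5° = 118.1; c'Δl = 15.62; W sinα = 30.5
Slice 4: Δl = 3.0/cos22.6° = 3.250 m; N'_4 = 223·cos22.6° = 205.9; c'Δl = 35.09; W sinα = 85.7
Slice 5: Δl = 3.0/cos34.6° = 3.645 m; N'_5 = 138·cos34.6° = 113.6; c'Δl = 39.36; W sinα = 78.4
Slice 6: Δl = 1.5/cos44.9° = 2.118 m; N'_6 = 21·cos44.9° = 14.9; c'Δl = 22.87; W sinα = 14.8
Σc'Δl = 166.1 kN/m; ΣN' = 706.8 kN/m; ΣW sinα = 233.4 kN/m
Resisting = 166.1 + 706.8·tan34.3° = 166.1 + 482.2 = 648.3 kN/m
FS = 648.3 / 233.4 = 2.777

FS = 2.78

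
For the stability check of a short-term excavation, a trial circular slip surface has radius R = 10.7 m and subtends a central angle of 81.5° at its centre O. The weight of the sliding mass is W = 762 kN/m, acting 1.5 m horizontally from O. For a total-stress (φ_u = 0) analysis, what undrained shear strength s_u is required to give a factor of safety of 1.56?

s_u = 10.9 kPa

FS = s_u·L_a·R / (W·d), so s_u = FS·W·d / (L_a·R).
Arc length L_a = R·θ = 10.7·(81.5°·π/180) = 10.7·1.4224 = 15.22 m
s_u = 1.56·762·1.5 / (15.22·10.7) = 1783.1 / 162.86 = 10.95 kPa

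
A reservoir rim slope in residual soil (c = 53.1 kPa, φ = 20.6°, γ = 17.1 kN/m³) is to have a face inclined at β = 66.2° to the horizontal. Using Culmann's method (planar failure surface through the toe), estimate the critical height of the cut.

H_c = 35.42 m

Culmann's analysis gives the critical failure plane at α_cr = (β + φ)/2 = (66.2 + 20.6)/2 = 43.4°, and the critical height
H_c = (4c/γ) · sinβ cosφ / [1 − cos(β − φ)]
    = (4·53.1/17.1) · sin66.2°·cos20.6° / [1 − cos(45.6°)]
    = 12.421 · 0.9150·0.9361 / [1 − 0.6997]
    = 12.421 · 0.8565 / 0.3003
    = 35.42 m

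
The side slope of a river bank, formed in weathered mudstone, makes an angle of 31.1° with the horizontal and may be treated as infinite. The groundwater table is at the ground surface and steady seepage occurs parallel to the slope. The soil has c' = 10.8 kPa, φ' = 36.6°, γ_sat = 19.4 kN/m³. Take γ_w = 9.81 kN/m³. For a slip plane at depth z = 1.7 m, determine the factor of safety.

FS = 1.35

With seepage parallel to the slope and the water table at the surface, the effective normal stress on the slip plane uses the buoyant unit weight γ' = γ_sat − γ_w while the driving shear stress uses γ_sat:
FS = [c' + γ' z cos²β tanφ'] / [γ_sat z sinβ cosβ]
γ' = 19.4 − 9.81 = 9.59 kN/m³
Numerator = 10.8 + 9.59·1.7·cos²31.1°·tan36.6° = 10.8 + 9.59·1.7·0.7332·0.7427 = 19.677 kPa
Denominator = 19.4·1.7·sin31.1°·cos31.1° = 19.4·1.7·0.5165·0.8563 = 14.587 kPa
FS = 19.677 / 14.587 = 1.349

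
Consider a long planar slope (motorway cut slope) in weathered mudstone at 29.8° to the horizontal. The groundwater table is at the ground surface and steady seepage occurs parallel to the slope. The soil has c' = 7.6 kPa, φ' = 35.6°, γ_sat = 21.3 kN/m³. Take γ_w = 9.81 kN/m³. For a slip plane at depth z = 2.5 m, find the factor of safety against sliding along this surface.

FS = 1.01

With seepage parallel to the slope and the water table at the surface, the effective normal stress on the slip plane uses the buoyant unit weight γ' = γ_sat − γ_w while the driving shear stress uses γ_sat:
FS = [c' + γ' z cos²β tanφ'] / [γ_sat z sinβ cosβ]
γ' = 21.3 − 9.81 = 11.49 kN/m³
Numerator = 7.6 + 11.49·2.5·cos²29.8°·tan35.6° = 7.6 + 11.49·2.5·0.7530·0.7159 = 23.086 kPa
Denominator = 21.3·2.5·sin29.8°·cos29.8° = 21.3·2.5·0.4970·0.8678 = 22.964 kPa
FS = 23.086 / 22.964 = 1.005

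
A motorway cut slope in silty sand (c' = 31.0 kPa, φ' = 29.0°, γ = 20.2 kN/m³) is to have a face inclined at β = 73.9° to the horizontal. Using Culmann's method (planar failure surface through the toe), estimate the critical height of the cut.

Culmann's analysis gives the critical failure plane at α_cr = (β + φ')/2 = (73.9 + 29.0)/2 = 51.5°, and the critical height
H_c = (4c'/γ) · sinβ cosφ' / [1 − cos(β − φ')]
    = (4·31.0/20.2) · sin73.9°·cos29.0° / [1 − cos(44.9°)]
    = 6.139 · 0.9608·0.8746 / [1 − 0.7083]
    = 6.139 · 0.8403 / 0.2917
    = 17.69 m

H_c = 17.69 m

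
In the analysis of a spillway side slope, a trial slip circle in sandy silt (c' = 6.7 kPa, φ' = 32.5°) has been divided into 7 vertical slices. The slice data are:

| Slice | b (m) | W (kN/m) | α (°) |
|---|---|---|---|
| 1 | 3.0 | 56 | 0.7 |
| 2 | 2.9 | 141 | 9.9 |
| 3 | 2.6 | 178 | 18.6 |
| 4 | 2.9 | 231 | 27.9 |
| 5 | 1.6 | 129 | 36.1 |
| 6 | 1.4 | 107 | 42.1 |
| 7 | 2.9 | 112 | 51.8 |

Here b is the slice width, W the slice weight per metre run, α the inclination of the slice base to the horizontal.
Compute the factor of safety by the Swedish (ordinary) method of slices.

Ordinary method of slices: FS = Σ[c'·Δl_i + (W_i cosα_i)·tanφ'] / Σ W_i sinα_i, with Δl_i = b_i / cosα_i.
Slice 1: Δl = 3.0/cos0.7° = 3.000 m; N'_1 = 56·cos0.7° = 56.0; c'Δl = 20.10; W sinα = 0.7
Slice 2: Δl = 2.9/cos9.9° = 2.944 m; N'_2 = 141·cos9.9° = 138.9; c'Δl = 19.72; W sinα = 24.2
Slice 3: Δl = 2.6/cos18.6° = 2.743 m; N'_3 = 178·cos18.6° = 168.7; c'Δl = 18.38; W sinα = 56.8
Slice 4: Δl = 2.9/cos27.9° = 3.281 m; N'_4 = 231·cos27.9° = 204.1; c'Δl = 21.99; W sinα = 108.1
Slice 5: Δl = 1.6/cos36.1° = 1.980 m; N'_5 = 129·cos36.1° = 104.2; c'Δl = 13.27; W sinα = 76.0
Slice 6: Δl = 1.4/cos42.1° = 1.887 m; N'_6 = 107·cos42.1° = 79.4; c'Δl = 12.64; W sinα = 71.7
Slice 7: Δl = 2.9/cos51.8° = 4.689 m; N'_7 = 112·cos51.8° = 69.3; c'Δl = 31.42; W sinα = 88.0
Σc'Δl = 137.5 kN/m; ΣN' = 820.6 kN/m; ΣW sinα = 425.6 kN/m
Resisting = 137.5 + 820.6·tan32.5° = 137.5 + 522.8 = 660.3 kN/m
FS = 660.3 / 425.6 = 1.552

FS = 1.55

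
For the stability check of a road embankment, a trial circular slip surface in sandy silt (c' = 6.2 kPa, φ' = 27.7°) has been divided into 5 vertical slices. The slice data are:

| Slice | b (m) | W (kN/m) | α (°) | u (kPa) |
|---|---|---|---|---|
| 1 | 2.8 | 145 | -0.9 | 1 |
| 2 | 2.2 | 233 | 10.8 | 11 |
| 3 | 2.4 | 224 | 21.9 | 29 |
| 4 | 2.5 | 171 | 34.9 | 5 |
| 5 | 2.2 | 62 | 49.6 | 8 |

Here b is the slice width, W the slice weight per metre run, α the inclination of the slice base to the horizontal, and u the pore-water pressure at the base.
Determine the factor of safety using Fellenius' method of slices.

Ordinary method of slices: FS = Σ[c'·Δl_i + (W_i cosα_i − u_i·Δl_i)·tanφ'] / Σ W_i sinα_i, with Δl_i = b_i / cosα_i.
Slice 1: Δl = 2.8/cos(-0.9°) = 2.800 m; N'_1 = 145·cos(-0.9°) − 1·2.800 = 142.2; c'Δl = 17.36; W sinα = -2.3
Slice 2: Δl = 2.2/cos10.8° = 2.240 m; N'_2 = 233·cos10.8° − 11·2.240 = 204.2; c'Δl = 13.89; W sinα = 43.7
Slice 3: Δl = 2.4/cos21.9° = 2.587 m; N'_3 = 224·cos21.9° − 29·2.587 = 132.8; c'Δl = 16.04; W sinα = 83.5
Slice 4: Δl = 2.5/cos34.9° = 3.048 m; N'_4 = 171·cos34.9° − 5·3.048 = 125.0; c'Δl = 18.90; W sinα = 97.8
Slice 5: Δl = 2.2/cos49.6° = 3.394 m; N'_5 = 62·cos49.6° − 8·3.394 = 13.0; c'Δl = 21.05; W sinα = 47.2
Σc'Δl = 87.2 kN/m; ΣN' = 617.3 kN/m; ΣW sinα = 270.0 kN/m
Resisting = 87.2 + 617.3·tan27.7° = 87.2 + 324.1 = 411.3 kN/m
FS = 411.3 / 270.0 = 1.523

FS = 1.52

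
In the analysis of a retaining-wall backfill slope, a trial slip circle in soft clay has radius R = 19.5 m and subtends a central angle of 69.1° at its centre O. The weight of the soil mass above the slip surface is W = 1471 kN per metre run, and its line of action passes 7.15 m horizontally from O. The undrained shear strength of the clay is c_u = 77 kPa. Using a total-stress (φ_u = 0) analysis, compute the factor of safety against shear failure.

FS = 3.36

Taking moments about the centre O, the resisting moment is provided by the undrained shear strength acting along the arc:
Arc length L_a = R·θ = 19.5·(69.1°·π/180) = 19.5·1.2060 = 23.52 m
M_R = c_u·L_a·R = 77·23.52·19.5 = 35311.4 kN·m/m
M_D = W·d = 1471·7.15 = 10517.6 kN·m/m
FS = M_R / M_D = 35311.4 / 10517.6 = 3.357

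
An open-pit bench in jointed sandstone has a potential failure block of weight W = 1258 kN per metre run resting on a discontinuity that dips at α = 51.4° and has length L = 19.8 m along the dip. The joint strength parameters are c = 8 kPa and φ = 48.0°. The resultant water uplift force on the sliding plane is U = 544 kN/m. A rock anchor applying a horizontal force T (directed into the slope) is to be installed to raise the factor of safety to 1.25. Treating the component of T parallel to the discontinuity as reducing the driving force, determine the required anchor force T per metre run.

T = 487 kN/m

Resolving forces along and normal to the sliding plane, with the horizontal anchor force T adding T·sinα to the effective normal force and T·cosα acting up the plane against the driving force:
FS = [cL + (W cosα − U + T sinα) tanφ] / [W sinα − T cosα]
Without the anchor: N' = 240.8 kN/m, driving T_d = 983.2 kN/m, resisting R = 8·19.8 + 240.8·tan48.0° = 425.9 kN/m, FS = 0.43.
Setting FS = 1.25 and solving for T:
1.25·(983.2 − T cos51.4°) = 425.9 + T sin51.4°·tan48.0°
T·(sin51.4°·tan48.0° + 1.25·cos51.4°) = 1.25·983.2 − 425.9
T·(0.7815·1.1106 + 1.25·0.6239) = 1228.9 − 425.9 = 803.1
T·1.6478 = 803.1
T = 487.3 kN/m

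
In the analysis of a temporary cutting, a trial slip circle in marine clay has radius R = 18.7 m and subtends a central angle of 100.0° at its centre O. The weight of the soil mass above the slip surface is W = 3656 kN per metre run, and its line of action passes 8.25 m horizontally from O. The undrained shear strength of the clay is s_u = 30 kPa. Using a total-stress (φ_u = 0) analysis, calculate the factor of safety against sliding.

FS = 0.61

Taking moments about the centre O, the resisting moment is provided by the undrained shear strength acting along the arc:
Arc length L_a = R·θ = 18.7·(100.0°·π/180) = 18.7·1.7453 = 32.64 m
M_R = s_u·L_a·R = 30·32.64·18.7 = 18309.7 kN·m/m
M_D = W·d = 3656·8.25 = 30162.0 kN·m/m
FS = M_R / M_D = 18309.7 / 30162.0 = 0.607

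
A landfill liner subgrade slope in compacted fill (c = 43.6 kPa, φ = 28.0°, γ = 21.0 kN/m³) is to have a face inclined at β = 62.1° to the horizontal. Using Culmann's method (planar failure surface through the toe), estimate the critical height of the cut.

H_c = 37.69 m

Culmann's analysis gives the critical failure plane at α_cr = (β + φ)/2 = (62.1 + 28.0)/2 = 45.0°, and the critical height
H_c = (4c/γ) · sinβ cosφ / [1 − cos(β − φ)]
    = (4·43.6/21.0) · sin62.1°·cos28.0° / [1 − cos(34.1°)]
    = 8.305 · 0.8838·0.8829 / [1 − 0.8281]
    = 8.305 · 0.7803 / 0.1719
    = 37.69 m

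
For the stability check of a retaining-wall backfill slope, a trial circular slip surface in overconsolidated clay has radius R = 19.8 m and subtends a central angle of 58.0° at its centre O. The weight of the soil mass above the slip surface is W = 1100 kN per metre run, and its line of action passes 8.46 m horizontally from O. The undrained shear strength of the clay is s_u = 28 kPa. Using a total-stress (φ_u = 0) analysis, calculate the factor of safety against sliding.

FS = 1.19

Taking moments about the centre O, the resisting moment is provided by the undrained shear strength acting along the arc:
Arc length L_a = R·θ = 19.8·(58.0°·π/180) = 19.8·1.0123 = 20.04 m
M_R = s_u·L_a·R = 28·20.04·19.8 = 11112.0 kN·m/m
M_D = W·d = 1100·8.46 = 9306.0 kN·m/m
FS = M_R / M_D = 11112.0 / 9306.0 = 1.194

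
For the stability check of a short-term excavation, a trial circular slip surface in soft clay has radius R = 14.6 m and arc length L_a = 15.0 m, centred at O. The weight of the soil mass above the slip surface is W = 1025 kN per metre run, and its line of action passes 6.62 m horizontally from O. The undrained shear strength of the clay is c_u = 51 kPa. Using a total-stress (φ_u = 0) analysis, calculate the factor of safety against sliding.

FS = 1.65

Taking moments about the centre O, the resisting moment is provided by the undrained shear strength acting along the arc:
M_R = c_u·L_a·R = 51·15.00·14.6 = 11169.0 kN·m/m
M_D = W·d = 1025·6.62 = 6785.5 kN·m/m
FS = M_R / M_D = 11169.0 / 6785.5 = 1.646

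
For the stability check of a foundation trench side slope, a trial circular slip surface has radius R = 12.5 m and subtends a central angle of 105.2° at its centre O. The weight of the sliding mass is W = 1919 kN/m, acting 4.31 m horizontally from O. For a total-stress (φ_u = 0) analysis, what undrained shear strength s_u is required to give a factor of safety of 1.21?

s_u = 34.9 kPa

FS = s_u·L_a·R / (W·d), so s_u = FS·W·d / (L_a·R).
Arc length L_a = R·θ = 12.5·(105.2°·π/180) = 12.5·1.8361 = 22.95 m
s_u = 1.21·1919·4.31 / (22.95·12.5) = 10007.8 / 286.89 = 34.88 kPa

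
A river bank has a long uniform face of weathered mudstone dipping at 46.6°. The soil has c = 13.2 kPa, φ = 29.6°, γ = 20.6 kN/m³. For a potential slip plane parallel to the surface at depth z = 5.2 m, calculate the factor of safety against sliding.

For an infinite slope with a slip plane parallel to the surface (no pore pressure): FS = [c + γz cos²β tanφ] / [γz sinβ cosβ].
γz = 20.6·5.2 = 107.12 kN/m²
Numerator = 13.2 + 107.12·cos²46.6°·tan29.6° = 13.2 + 107.12·0.4721·0.5681 = 41.928 kPa
Denominator = 107.12·sin46.6°·cos46.6° = 107.12·0.7266·0.6871 = 53.476 kPa
FS = 41.928 / 53.476 = 0.784

FS = 0.78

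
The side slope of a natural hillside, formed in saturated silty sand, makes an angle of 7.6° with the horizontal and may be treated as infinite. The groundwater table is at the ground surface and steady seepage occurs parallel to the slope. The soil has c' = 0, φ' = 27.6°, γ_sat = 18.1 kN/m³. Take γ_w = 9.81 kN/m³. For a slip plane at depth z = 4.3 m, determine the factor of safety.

With seepage parallel to the slope and the water table at the surface, the effective normal stress on the slip plane uses the buoyant unit weight γ' = γ_sat − γ_w while the driving shear stress uses γ_sat:
FS = [c' + γ' z cos²β tanφ'] / [γ_sat z sinβ cosβ]
(For c' = 0 this reduces to FS = (γ'/γ_sat)·tanφ'/tanβ.)
γ' = 18.1 − 9.81 = 8.29 kN/m³
Numerator = 0.0 + 8.29·4.3·cos²7.6°·tan27.6° = 0.0 + 8.29·4.3·0.9825·0.5228 = 18.310 kPa
Denominator = 18.1·4.3·sin7.6°·cos7.6° = 18.1·4.3·0.1323·0.9912 = 10.203 kPa
FS = 18.310 / 10.203 = 1.795

FS = 1.79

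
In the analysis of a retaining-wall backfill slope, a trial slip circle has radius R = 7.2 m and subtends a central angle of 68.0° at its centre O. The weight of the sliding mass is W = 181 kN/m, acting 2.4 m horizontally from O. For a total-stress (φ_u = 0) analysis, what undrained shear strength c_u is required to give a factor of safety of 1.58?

c_u = 11.2 kPa

FS = c_u·L_a·R / (W·d), so c_u = FS·W·d / (L_a·R).
Arc length L_a = R·θ = 7.2·(68.0°·π/180) = 7.2·1.1868 = 8.55 m
c_u = 1.58·181·2.4 / (8.55·7.2) = 686.4 / 61.52 = 11.16 kPa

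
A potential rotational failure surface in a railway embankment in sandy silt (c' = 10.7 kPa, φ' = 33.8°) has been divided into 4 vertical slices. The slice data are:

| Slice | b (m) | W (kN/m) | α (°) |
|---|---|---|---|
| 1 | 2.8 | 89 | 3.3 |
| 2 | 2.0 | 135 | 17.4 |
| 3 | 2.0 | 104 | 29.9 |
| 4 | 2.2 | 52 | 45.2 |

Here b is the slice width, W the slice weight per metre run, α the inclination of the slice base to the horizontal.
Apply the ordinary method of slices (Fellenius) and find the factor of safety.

FS = 2.54

Ordinary method of slices: FS = Σ[c'·Δl_i + (W_i cosα_i)·tanφ'] / Σ W_i sinα_i, with Δl_i = b_i / cosα_i.
Slice 1: Δl = 2.8/cos3.3° = 2.805 m; N'_1 = 89·cos3.3° = 88.9; c'Δl = 30.01; W sinα = 5.1
Slice 2: Δl = 2.0/cos17.4° = 2.096 m; N'_2 = 135·cos17.4° = 128.8; c'Δl = 22.43; W sinα = 40.4
Slice 3: Δl = 2.0/cos29.9° = 2.307 m; N'_3 = 104·cos29.9° = 90.2; c'Δl = 24.69; W sinα = 51.8
Slice 4: Δl = 2.2/cos45.2° = 3.122 m; N'_4 = 52·cos45.2° = 36.6; c'Δl = 33.41; W sinα = 36.9
Σc'Δl = 110.5 kN/m; ΣN' = 344.5 kN/m; ΣW sinα = 134.2 kN/m
Resisting = 110.5 + 344.5·tan33.8° = 110.5 + 230.6 = 341.1 kN/m
FS = 341.1 / 134.2 = 2.541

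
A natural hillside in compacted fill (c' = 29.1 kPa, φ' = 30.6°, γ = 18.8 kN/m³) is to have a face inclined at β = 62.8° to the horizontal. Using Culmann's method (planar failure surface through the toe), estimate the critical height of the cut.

Culmann's analysis gives the critical failure plane at α_cr = (β + φ')/2 = (62.8 + 30.6)/2 = 46.7°, and the critical height
H_c = (4c'/γ) · sinβ cosφ' / [1 − cos(β − φ')]
    = (4·29.1/18.8) · sin62.8°·cos30.6° / [1 − cos(32.2°)]
    = 6.191 · 0.8894·0.8607 / [1 − 0.8462]
    = 6.191 · 0.7656 / 0.1538
    = 30.82 m

H_c = 30.82 m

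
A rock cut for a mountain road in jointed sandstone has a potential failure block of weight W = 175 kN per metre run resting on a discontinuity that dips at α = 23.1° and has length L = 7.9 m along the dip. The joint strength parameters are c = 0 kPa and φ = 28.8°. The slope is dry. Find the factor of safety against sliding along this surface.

Resolving the block weight along and normal to the plane and applying the Mohr–Coulomb strength on the joint:
N' = W cosα = 175·cos23.1° = 161.0 kN/m
Driving force T = W sinα = 175·sin23.1° = 68.7 kN/m
Resisting force R = c·L + N'·tanφ = 0·7.9 + 161.0·tan28.8° = 0.0 + 88.5 = 88.5 kN/m
FS = R / T = 88.5 / 68.7 = 1.289

FS = 1.29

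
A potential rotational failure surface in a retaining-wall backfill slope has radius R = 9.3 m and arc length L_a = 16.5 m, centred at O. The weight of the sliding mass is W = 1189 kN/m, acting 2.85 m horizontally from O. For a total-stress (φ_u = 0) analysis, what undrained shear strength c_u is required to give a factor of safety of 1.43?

FS = c_u·L_a·R / (W·d), so c_u = FS·W·d / (L_a·R).
c_u = 1.43·1189·2.85 / (16.50·9.3) = 4845.8 / 153.45 = 31.58 kPa

c_u = 31.6 kPa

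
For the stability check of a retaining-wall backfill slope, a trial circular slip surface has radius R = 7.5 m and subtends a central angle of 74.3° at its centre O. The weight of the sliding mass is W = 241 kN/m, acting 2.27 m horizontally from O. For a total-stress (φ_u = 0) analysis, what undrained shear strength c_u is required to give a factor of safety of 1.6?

c_u = 12.0 kPa

FS = c_u·L_a·R / (W·d), so c_u = FS·W·d / (L_a·R).
Arc length L_a = R·θ = 7.5·(74.3°·π/180) = 7.5·1.2968 = 9.73 m
c_u = 1.6·241·2.27 / (9.73·7.5) = 875.3 / 72.94 = 12.00 kPa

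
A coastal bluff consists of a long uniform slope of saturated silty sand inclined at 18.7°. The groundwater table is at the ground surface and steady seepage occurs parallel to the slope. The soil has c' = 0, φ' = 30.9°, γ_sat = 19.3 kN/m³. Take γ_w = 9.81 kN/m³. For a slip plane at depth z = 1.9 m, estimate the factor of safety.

With seepage parallel to the slope and the water table at the surface, the effective normal stress on the slip plane uses the buoyant unit weight γ' = γ_sat − γ_w while the driving shear stress uses γ_sat:
FS = [c' + γ' z cos²β tanφ'] / [γ_sat z sinβ cosβ]
(For c' = 0 this reduces to FS = (γ'/γ_sat)·tanφ'/tanβ.)
γ' = 19.3 − 9.81 = 9.49 kN/m³
Numerator = 0.0 + 9.49·1.9·cos²18.7°·tan30.9° = 0.0 + 9.49·1.9·0.8972·0.5985 = 9.682 kPa
Denominator = 19.3·1.9·sin18.7°·cos18.7° = 19.3·1.9·0.3206·0.9472 = 11.136 kPa
FS = 9.682 / 11.136 = 0.869

FS = 0.87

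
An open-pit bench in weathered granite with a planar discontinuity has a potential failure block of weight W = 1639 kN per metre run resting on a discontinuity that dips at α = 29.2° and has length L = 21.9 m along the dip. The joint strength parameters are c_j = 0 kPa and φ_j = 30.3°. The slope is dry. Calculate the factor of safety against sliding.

FS = 1.05

Resolving the block weight along and normal to the plane and applying the Mohr–Coulomb strength on the joint:
N' = W cosα = 1639·cos29.2° = 1430.7 kN/m
Driving force T = W sinα = 1639·sin29.2° = 799.6 kN/m
Resisting force R = c_j·L + N'·tanφ_j = 0·21.9 + 1430.7·tan30.3° = 0.0 + 836.0 = 836.0 kN/m
FS = R / T = 836.0 / 799.6 = 1.046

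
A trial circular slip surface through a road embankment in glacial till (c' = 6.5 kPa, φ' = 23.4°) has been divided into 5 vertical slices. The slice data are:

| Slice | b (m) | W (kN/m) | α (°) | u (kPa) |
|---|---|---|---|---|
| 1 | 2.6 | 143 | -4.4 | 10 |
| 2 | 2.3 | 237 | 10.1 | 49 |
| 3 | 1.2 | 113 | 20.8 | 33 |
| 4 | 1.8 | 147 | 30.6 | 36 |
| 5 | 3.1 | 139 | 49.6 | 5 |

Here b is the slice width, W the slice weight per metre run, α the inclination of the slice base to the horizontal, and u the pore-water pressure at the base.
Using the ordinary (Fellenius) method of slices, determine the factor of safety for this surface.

Ordinary method of slices: FS = Σ[c'·Δl_i + (W_i cosα_i − u_i·Δl_i)·tanφ'] / Σ W_i sinα_i, with Δl_i = b_i / cosα_i.
Slice 1: Δl = 2.6/cos(-4.4°) = 2.608 m; N'_1 = 143·cos(-4.4°) − 10·2.608 = 116.5; c'Δl = 16.95; W sinα = -11.0
Slice 2: Δl = 2.3/cos10.1° = 2.336 m; N'_2 = 237·cos10.1° − 49·2.336 = 118.9; c'Δl = 15.19; W sinα = 41.6
Slice 3: Δl = 1.2/cos20.8° = 1.284 m; N'_3 = 113·cos20.8° − 33·1.284 = 63.3; c'Δl = 8.34; W sinα = 40.1
Slice 4: Δl = 1.8/cos30.6° = 2.091 m; N'_4 = 147·cos30.6° − 36·2.091 = 51.2; c'Δl = 13.59; W sinα = 74.8
Slice 5: Δl = 3.1/cos49.6° = 4.783 m; N'_5 = 139·cos49.6° − 5·4.783 = 66.2; c'Δl = 31.09; W sinα = 105.9
Σc'Δl = 85.2 kN/m; ΣN' = 416.0 kN/m; ΣW sinα = 251.4 kN/m
Resisting = 85.2 + 416.0·tan23.4° = 85.2 + 180.0 = 265.2 kN/m
FS = 265.2 / 251.4 = 1.055

FS = 1.05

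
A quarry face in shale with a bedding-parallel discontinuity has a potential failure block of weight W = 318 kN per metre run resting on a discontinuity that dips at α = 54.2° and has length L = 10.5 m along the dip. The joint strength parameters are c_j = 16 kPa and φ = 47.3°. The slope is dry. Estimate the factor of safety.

FS = 1.43

Resolving the block weight along and normal to the plane and applying the Mohr–Coulomb strength on the joint:
N' = W cosα = 318·cos54.2° = 186.0 kN/m
Driving force T = W sinα = 318·sin54.2° = 257.9 kN/m
Resisting force R = c_j·L + N'·tanφ = 16·10.5 + 186.0·tan47.3° = 168.0 + 201.6 = 369.6 kN/m
FS = R / T = 369.6 / 257.9 = 1.433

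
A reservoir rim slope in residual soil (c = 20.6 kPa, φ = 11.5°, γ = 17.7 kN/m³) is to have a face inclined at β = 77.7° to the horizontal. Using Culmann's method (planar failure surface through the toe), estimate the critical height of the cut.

Culmann's analysis gives the critical failure plane at α_cr = (β + φ)/2 = (77.7 + 11.5)/2 = 44.6°, and the critical height
H_c = (4c/γ) · sinβ cosφ / [1 − cos(β − φ)]
    = (4·20.6/17.7) · sin77.7°·cos11.5° / [1 − cos(66.2°)]
    = 4.655 · 0.9770·0.9799 / [1 − 0.4035]
    = 4.655 · 0.9574 / 0.5965
    = 7.47 m

H_c = 7.47 m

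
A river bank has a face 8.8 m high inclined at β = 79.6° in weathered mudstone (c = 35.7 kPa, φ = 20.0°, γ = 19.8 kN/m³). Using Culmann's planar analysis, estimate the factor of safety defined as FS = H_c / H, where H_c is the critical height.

H_c = (4c/γ) · sinβ cosφ / [1 − cos(β − φ)]
    = (4·35.7/19.8) · sin79.6°·cos20.0° / [1 − cos59.6°]
    = 7.212 · 0.9243 / 0.4940 = 13.49 m
FS = H_c / H = 13.49 / 8.8 = 1.533

FS = 1.53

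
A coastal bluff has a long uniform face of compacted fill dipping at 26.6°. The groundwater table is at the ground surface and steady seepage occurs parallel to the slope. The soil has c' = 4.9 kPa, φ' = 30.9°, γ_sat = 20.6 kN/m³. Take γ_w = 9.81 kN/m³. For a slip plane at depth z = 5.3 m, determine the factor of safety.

With seepage parallel to the slope and the water table at the surface, the effective normal stress on the slip plane uses the buoyant unit weight γ' = γ_sat − γ_w while the driving shear stress uses γ_sat:
FS = [c' + γ' z cos²β tanφ'] / [γ_sat z sinβ cosβ]
γ' = 20.6 − 9.81 = 10.79 kN/m³
Numerator = 4.9 + 10.79·5.3·cos²26.6°·tan30.9° = 4.9 + 10.79·5.3·0.7995·0.5985 = 32.264 kPa
Denominator = 20.6·5.3·sin26.6°·cos26.6° = 20.6·5.3·0.4478·0.8942 = 43.712 kPa
FS = 32.264 / 43.712 = 0.738

FS = 0.74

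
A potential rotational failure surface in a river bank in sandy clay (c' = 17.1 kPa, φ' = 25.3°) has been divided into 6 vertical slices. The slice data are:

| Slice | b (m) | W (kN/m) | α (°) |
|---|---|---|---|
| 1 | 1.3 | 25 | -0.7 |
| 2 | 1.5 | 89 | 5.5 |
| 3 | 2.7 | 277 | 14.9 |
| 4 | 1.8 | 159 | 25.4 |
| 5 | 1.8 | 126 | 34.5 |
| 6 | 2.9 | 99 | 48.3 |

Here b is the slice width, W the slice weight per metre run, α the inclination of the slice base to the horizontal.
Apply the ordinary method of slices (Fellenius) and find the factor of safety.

Ordinary method of slices: FS = Σ[c'·Δl_i + (W_i cosα_i)·tanφ'] / Σ W_i sinα_i, with Δl_i = b_i / cosα_i.
Slice 1: Δl = 1.3/cos(-0.7°) = 1.300 m; N'_1 = 25·cos(-0.7°) = 25.0; c'Δl = 22.23; W sinα = -0.3
Slice 2: Δl = 1.5/cos5.5° = 1.507 m; N'_2 = 89·cos5.5° = 88.6; c'Δl = 25.77; W sinα = 8.5
Slice 3: Δl = 2.7/cos14.9° = 2.794 m; N'_3 = 277·cos14.9° = 267.7; c'Δl = 47.78; W sinα = 71.2
Slice 4: Δl = 1.8/cos25.4° = 1.993 m; N'_4 = 159·cos25.4° = 143.6; c'Δl = 34.07; W sinα = 68.2
Slice 5: Δl = 1.8/cos34.5° = 2.184 m; N'_5 = 126·cos34.5° = 103.8; c'Δl = 37.35; W sinα = 71.4
Slice 6: Δl = 2.9/cos48.3° = 4.359 m; N'_6 = 99·cos48.3° = 65.9; c'Δl = 74.55; W sinα = 73.9
Σc'Δl = 241.7 kN/m; ΣN' = 694.6 kN/m; ΣW sinα = 292.9 kN/m
Resisting = 241.7 + 694.6·tan25.3° = 241.7 + 328.3 = 570.1 kN/m
FS = 570.1 / 292.9 = 1.946

FS = 1.95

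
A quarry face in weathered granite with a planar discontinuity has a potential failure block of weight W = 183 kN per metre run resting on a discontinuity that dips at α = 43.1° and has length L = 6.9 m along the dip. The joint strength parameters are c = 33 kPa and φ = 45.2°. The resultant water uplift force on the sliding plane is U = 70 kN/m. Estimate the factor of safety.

FS = 2.33

Resolving the block weight along and normal to the plane and applying the Mohr–Coulomb strength on the joint:
N' = W cosα − U = 183·cos43.1° − 70 = 63.6 kN/m
Driving force T = W sinα = 183·sin43.1° = 125.0 kN/m
Resisting force R = c·L + N'·tanφ = 33·6.9 + 63.6·tan45.2° = 227.7 + 64.1 = 291.8 kN/m
FS = R / T = 291.8 / 125.0 = 2.333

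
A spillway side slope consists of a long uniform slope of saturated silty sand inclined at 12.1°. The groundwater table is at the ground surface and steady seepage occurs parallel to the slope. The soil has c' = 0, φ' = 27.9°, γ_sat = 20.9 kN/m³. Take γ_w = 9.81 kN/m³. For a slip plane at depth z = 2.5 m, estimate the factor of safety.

With seepage parallel to the slope and the water table at the surface, the effective normal stress on the slip plane uses the buoyant unit weight γ' = γ_sat − γ_w while the driving shear stress uses γ_sat:
FS = [c' + γ' z cos²β tanφ'] / [γ_sat z sinβ cosβ]
(For c' = 0 this reduces to FS = (γ'/γ_sat)·tanφ'/tanβ.)
γ' = 20.9 − 9.81 = 11.09 kN/m³
Numerator = 0.0 + 11.09·2.5·cos²12.1°·tan27.9° = 0.0 + 11.09·2.5·0.9561·0.5295 = 14.035 kPa
Denominator = 20.9·2.5·sin12.1°·cos12.1° = 20.9·2.5·0.2096·0.9778 = 10.709 kPa
FS = 14.035 / 10.709 = 1.311

FS = 1.31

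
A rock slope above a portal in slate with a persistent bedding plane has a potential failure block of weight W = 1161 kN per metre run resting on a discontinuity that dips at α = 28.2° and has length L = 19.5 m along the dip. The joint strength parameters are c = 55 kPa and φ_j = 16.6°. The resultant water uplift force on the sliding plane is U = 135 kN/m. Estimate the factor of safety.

FS = 2.44

Resolving the block weight along and normal to the plane and applying the Mohr–Coulomb strength on the joint:
N' = W cosα − U = 1161·cos28.2° − 135 = 888.2 kN/m
Driving force T = W sinα = 1161·sin28.2° = 548.6 kN/m
Resisting force R = c·L + N'·tanφ_j = 55·19.5 + 888.2·tan16.6° = 1072.5 + 264.8 = 1337.3 kN/m
FS = R / T = 1337.3 / 548.6 = 2.437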